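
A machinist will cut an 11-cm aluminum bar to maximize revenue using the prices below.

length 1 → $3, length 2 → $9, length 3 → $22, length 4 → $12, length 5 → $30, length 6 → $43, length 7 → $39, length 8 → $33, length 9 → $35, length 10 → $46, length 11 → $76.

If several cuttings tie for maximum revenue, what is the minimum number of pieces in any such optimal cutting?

Let r[k] be the best obtainable value from length k. For each k, try every first piece i and keep the best of price[i] + r[k−i].
r[1] = 3
r[2] = 9
r[3] = 22
r[4] = 25  (first piece 1, then r[3]=22)
r[5] = 31  (first piece 2, then r[3]=22)
r[6] = 44  (first piece 3, then r[3]=22)
r[7] = 47  (first piece 1, then r[6]=44)
r[8] = 53  (first piece 2, then r[6]=44)
r[9] = 66  (first piece 3, then r[6]=44)
r[10] = 69  (first piece 1, then r[9]=66)
r[11] = 76
Maximum revenue is $76.
Now minimize piece count subject to staying optimal: for each k, pieces[k] = 1 + min over i with p[i]+r[k−i]=r[k] of pieces[k−i].
pieces[8] = 3
pieces[9] = 3
pieces[10] = 4
pieces[11] = 1

1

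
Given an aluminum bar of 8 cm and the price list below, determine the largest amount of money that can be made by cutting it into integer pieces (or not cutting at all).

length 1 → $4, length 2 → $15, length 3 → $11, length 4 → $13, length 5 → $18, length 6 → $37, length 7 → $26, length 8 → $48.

60

Build best[k] bottom-up: best[k] = max over allowed piece i of (p[i] + best[k−i]).
best[1] = 4
best[2] = 15
best[3] = 19  (first piece 1, then best[2]=15)
best[4] = 30  (first piece 2, then best[2]=15)
best[5] = 34  (first piece 1, then best[4]=30)
best[6] = 45  (first piece 2, then best[4]=30)
best[7] = 49  (first piece 1, then best[6]=45)
best[8] = 60  (first piece 2, then best[6]=45)
One optimal cutting: 2 + 2 + 2 + 2 → $15 + $15 + $15 + $15 = $60.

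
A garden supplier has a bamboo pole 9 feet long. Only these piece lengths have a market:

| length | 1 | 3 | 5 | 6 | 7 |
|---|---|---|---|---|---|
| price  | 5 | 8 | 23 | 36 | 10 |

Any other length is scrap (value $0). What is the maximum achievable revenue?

Build r[k] bottom-up: r[k] = max over allowed piece i of (p[i] + r[k−i]).
r[1] = 5
r[2] = 10  (first piece 1, then r[1]=5)
r[3] = 15  (first piece 1, then r[2]=10)
r[4] = 20  (first piece 1, then r[3]=15)
r[5] = 25  (first piece 1, then r[4]=20)
r[6] = 36
r[7] = 41  (first piece 1, then r[6]=36)
r[8] = 46  (first piece 1, then r[7]=41)
r[9] = 51  (first piece 1, then r[8]=46)
One optimal cutting: 6 + 1 + 1 + 1 → $51.

51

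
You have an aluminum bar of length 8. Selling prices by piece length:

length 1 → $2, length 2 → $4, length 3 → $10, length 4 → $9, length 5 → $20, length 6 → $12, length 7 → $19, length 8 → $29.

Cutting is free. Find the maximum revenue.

Consider every possible first cut. best[k] is the best of p[i]+best[k−i] over all sellable i≤k.
best[1] = 2
best[2] = max(2+2, 4+0) = 4
best[3] = max(2+4, 4+2, 10+0) = 10
best[4] = max(2+10, 4+4, 10+2, 9+0) = 12
best[5] = max(2+12, 4+10, 10+4, 9+2, 20+0) = 20
best[6] = max(2+20, 4+12, 10+10, 9+4, 20+2, 12+0) = 22
best[7] = max(2+22, 4+20, 10+12, …, 12+2, 19+0) = 24
best[8] = max(2+24, 4+22, 10+20, …, 19+2, 29+0) = 30
One optimal cutting: 5 + 3 → $20 + $10 = $30.

30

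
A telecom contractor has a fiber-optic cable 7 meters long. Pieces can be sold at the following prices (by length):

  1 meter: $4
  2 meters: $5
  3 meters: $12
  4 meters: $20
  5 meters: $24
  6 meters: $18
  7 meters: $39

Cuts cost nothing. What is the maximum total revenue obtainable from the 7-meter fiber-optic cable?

39

Build R[k] bottom-up: R[k] = max over allowed piece i of (p[i] + R[k−i]).
R[1] = 4
R[2] = 8  (first piece 1, then R[1]=4)
R[3] = 12  (first piece 1, then R[2]=8)
R[4] = 20
R[5] = 24  (first piece 1, then R[4]=20)
R[6] = 28  (first piece 1, then R[5]=24)
R[7] = 39
Best is to sell the whole 7-meter piece uncut for $39.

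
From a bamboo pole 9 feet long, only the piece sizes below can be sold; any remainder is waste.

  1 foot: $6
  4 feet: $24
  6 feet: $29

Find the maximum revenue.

54

Let r[k] be the best obtainable value from length k. For each k, try every first piece i and keep the best of price[i] + r[k−i].
r[1] = 6
r[2] = 12  (first piece 1, then r[1]=6)
r[3] = 18  (first piece 1, then r[2]=12)
r[4] = max(6+18, 24+0) = 24
r[5] = max(6+24, 24+6) = 30
r[6] = max(6+30, 24+12, 29+0) = 36
r[7] = max(6+36, 24+18, 29+6) = 42
r[8] = max(6+42, 24+24, 29+12) = 48
r[9] = max(6+48, 24+30, 29+18) = 54
One optimal cutting: 1 + 1 + 1 + 1 + 1 + 1 + 1 + 1 + 1 → $54.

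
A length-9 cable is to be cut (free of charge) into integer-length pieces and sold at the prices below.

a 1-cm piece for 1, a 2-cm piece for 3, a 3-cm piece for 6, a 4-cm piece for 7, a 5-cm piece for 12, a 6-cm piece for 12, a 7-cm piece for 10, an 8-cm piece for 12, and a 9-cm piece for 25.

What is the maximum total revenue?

Consider every possible first cut. v[k] is the best of p[i]+v[k−i] over all sellable i≤k.
v[1] = 1
v[2] = max(1+1, 3+0) = 3
v[3] = max(1+3, 3+1, 6+0) = 6
v[4] = max(1+6, 3+3, 6+1, 7+0) = 7
v[5] = max(1+7, 3+6, 6+3, 7+1, 12+0) = 12
v[6] = max(1+12, 3+7, 6+6, 7+3, 12+1, 12+0) = 13
v[7] = max(1+13, 3+12, 6+7, …, 12+1, 10+0) = 15
v[8] = max(1+15, 3+13, 6+12, …, 10+1, 12+0) = 18
v[9] = max(1+18, 3+15, 6+13, …, 12+1, 25+0) = 25
Best is to sell the whole 9-cm piece uncut for 25.

25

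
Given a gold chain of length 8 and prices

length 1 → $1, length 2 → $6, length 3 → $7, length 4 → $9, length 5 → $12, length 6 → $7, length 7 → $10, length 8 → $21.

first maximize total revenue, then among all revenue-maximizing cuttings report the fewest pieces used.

Let r[k] be the best obtainable value from length k. For each k, try every first piece i and keep the best of price[i] + r[k−i].
r[1] = 1
r[2] = max(1+1, 6+0) = 6
r[3] = max(1+6, 6+1, 7+0) = 7
r[4] = max(1+7, 6+6, 7+1, 9+0) = 12
r[5] = max(1+12, 6+7, 7+6, 9+1, 12+0) = 13
r[6] = max(1+13, 6+12, 7+7, 9+6, 12+1, 7+0) = 18
r[7] = max(1+18, 6+13, 7+12, …, 7+1, 10+0) = 19
r[8] = max(1+19, 6+18, 7+13, …, 10+1, 21+0) = 24
Maximum revenue is $24.
Now minimize piece count subject to staying optimal: for each k, pieces[k] = 1 + min over i with p[i]+r[k−i]=r[k] of pieces[k−i].
pieces[5] = 2
pieces[6] = 3
pieces[7] = 3
pieces[8] = 4

4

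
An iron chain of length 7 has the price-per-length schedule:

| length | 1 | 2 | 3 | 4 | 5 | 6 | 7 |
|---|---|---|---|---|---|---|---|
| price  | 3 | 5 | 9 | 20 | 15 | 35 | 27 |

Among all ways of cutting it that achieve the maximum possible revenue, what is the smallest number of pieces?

2

Consider every possible first cut. r[k] is the best of p[i]+r[k−i] over all sellable i≤k.
r[1] = 3
r[2] = max(3+3, 5+0) = 6
r[3] = max(3+6, 5+3, 9+0) = 9
r[4] = max(3+9, 5+6, 9+3, 20+0) = 20
r[5] = max(3+20, 5+9, 9+6, 20+3, 15+0) = 23
r[6] = max(3+23, 5+20, 9+9, 20+6, 15+3, 35+0) = 35
r[7] = max(3+35, 5+23, 9+20, …, 35+3, 27+0) = 38
Maximum revenue is $38.
Now minimize piece count subject to staying optimal: for each k, pieces[k] = 1 + min over i with p[i]+r[k−i]=r[k] of pieces[k−i].
pieces[4] = 1
pieces[5] = 2
pieces[6] = 1
pieces[7] = 2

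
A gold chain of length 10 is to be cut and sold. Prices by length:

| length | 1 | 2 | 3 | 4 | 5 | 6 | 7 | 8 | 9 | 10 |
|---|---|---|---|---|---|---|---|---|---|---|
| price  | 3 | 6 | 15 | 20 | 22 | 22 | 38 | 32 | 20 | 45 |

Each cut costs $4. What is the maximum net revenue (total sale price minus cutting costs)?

49

Build r[k] bottom-up: r[k] = max over allowed piece i of (p[i] + r[k−i]) − 4 per cut.
r[1] = 3
r[2] = max(3+3-4, 6+0) = 6
r[3] = max(3+6-4, 6+3-4, 15+0) = 15
r[4] = max(3+15-4, 6+6-4, 15+3-4, 20+0) = 20
r[5] = max(3+20-4, 6+15-4, 15+6-4, 20+3-4, 22+0) = 22
r[6] = max(3+22-4, 6+20-4, 15+15-4, 20+6-4, 22+3-4, 22+0) = 26
r[7] = max(3+26-4, 6+22-4, 15+20-4, …, 22+3-4, 38+0) = 38
r[8] = max(3+38-4, 6+26-4, 15+22-4, …, 38+3-4, 32+0) = 37
r[9] = max(3+37-4, 6+38-4, 15+26-4, …, 32+3-4, 20+0) = 40
r[10] = max(3+40-4, 6+37-4, 15+38-4, …, 20+3-4, 45+0) = 49
One optimal plan: pieces 7 + 3 (1 cut) → $53 − $4 = $49.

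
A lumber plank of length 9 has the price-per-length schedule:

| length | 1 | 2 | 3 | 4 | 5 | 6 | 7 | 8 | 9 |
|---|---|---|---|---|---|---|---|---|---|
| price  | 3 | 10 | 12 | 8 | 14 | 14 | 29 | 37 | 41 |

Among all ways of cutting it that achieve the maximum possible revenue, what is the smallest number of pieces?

5

Let r[k] be the best obtainable value from length k. For each k, try every first piece i and keep the best of price[i] + r[k−i].
r[1] = 3
r[2] = 10
r[3] = 13  (first piece 1, then r[2]=10)
r[4] = 20  (first piece 2, then r[2]=10)
r[5] = 23  (first piece 1, then r[4]=20)
r[6] = 30  (first piece 2, then r[4]=20)
r[7] = 33  (first piece 1, then r[6]=30)
r[8] = 40  (first piece 2, then r[6]=30)
r[9] = 43  (first piece 1, then r[8]=40)
Maximum revenue is $43.
Now minimize piece count subject to staying optimal: for each k, pieces[k] = 1 + min over i with p[i]+r[k−i]=r[k] of pieces[k−i].
pieces[6] = 3
pieces[7] = 4
pieces[8] = 4
pieces[9] = 5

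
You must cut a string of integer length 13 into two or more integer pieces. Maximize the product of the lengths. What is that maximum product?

108

Define g[k] = max over 1≤i<k of i · max(k−i, g[k−i]); the inner max lets the remainder stay uncut if that's better.
g[2] = 1*max(1,0) = 1*1 = 1
g[3] = 1*max(2,1) = 1*2 = 2
g[4] = 2*max(2,1) = 2*2 = 4
g[5] = 2*max(3,2) = 2*3 = 6
g[6] = 3*max(3,2) = 3*3 = 9
g[7] = 2*max(5,6) = 2*6 = 12
g[8] = 2*max(6,9) = 2*9 = 18
g[9] = 3*max(6,9) = 3*9 = 27
g[10] = 2*max(8,18) = 2*18 = 36
g[11] = 2*max(9,27) = 2*27 = 54
g[12] = 3*max(9,27) = 3*27 = 81
g[13] = 2*max(11,54) = 2*54 = 108
One optimal split: 3 + 3 + 3 + 2 + 2; product 3*3*3*2*2 = 108.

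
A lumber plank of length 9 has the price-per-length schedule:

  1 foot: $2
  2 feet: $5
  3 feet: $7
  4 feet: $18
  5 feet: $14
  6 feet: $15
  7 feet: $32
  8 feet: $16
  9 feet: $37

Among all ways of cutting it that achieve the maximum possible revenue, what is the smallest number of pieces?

3

Let r[k] be the best obtainable value from length k. For each k, try every first piece i and keep the best of price[i] + r[k−i].
r[1] = 2
r[2] = max(2+2, 5+0) = 5
r[3] = max(2+5, 5+2, 7+0) = 7
r[4] = max(2+7, 5+5, 7+2, 18+0) = 18
r[5] = max(2+18, 5+7, 7+5, 18+2, 14+0) = 20
r[6] = max(2+20, 5+18, 7+7, 18+5, 14+2, 15+0) = 23
r[7] = max(2+23, 5+20, 7+18, …, 15+2, 32+0) = 32
r[8] = max(2+32, 5+23, 7+20, …, 32+2, 16+0) = 36
r[9] = max(2+36, 5+32, 7+23, …, 16+2, 37+0) = 38
Maximum revenue is $38.
Now minimize piece count subject to staying optimal: for each k, pieces[k] = 1 + min over i with p[i]+r[k−i]=r[k] of pieces[k−i].
pieces[6] = 2
pieces[7] = 1
pieces[8] = 2
pieces[9] = 3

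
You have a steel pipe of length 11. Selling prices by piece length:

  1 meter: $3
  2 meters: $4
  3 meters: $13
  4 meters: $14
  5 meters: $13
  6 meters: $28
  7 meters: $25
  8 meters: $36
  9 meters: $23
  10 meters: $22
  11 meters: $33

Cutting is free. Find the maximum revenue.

Let R[k] be the best obtainable value from length k. For each k, try every first piece i and keep the best of price[i] + R[k−i].
R[1] = 3
R[2] = max(3+3, 4+0) = 6
R[3] = max(3+6, 4+3, 13+0) = 13
R[4] = max(3+13, 4+6, 13+3, 14+0) = 16
R[5] = max(3+16, 4+13, 13+6, 14+3, 13+0) = 19
R[6] = max(3+19, 4+16, 13+13, 14+6, 13+3, 28+0) = 28
R[7] = max(3+28, 4+19, 13+16, …, 28+3, 25+0) = 31
R[8] = max(3+31, 4+28, 13+19, …, 25+3, 36+0) = 36
R[9] = max(3+36, 4+31, 13+28, …, 36+3, 23+0) = 41
R[10] = max(3+41, 4+36, 13+31, …, 23+3, 22+0) = 44
R[11] = max(3+44, 4+41, 13+36, …, 22+3, 33+0) = 49
One optimal cutting: 8 + 3 → $36 + $13 = $49.

49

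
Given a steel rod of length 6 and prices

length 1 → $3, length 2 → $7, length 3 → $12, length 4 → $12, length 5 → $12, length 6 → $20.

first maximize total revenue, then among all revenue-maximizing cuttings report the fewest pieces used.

Consider every possible first cut. r[k] is the best of p[i]+r[k−i] over all sellable i≤k.
r[1] = 3
r[2] = 7
r[3] = 12
r[4] = 15  (first piece 1, then r[3]=12)
r[5] = 19  (first piece 2, then r[3]=12)
r[6] = 24  (first piece 3, then r[3]=12)
Maximum revenue is $24.
Now minimize piece count subject to staying optimal: for each k, pieces[k] = 1 + min over i with p[i]+r[k−i]=r[k] of pieces[k−i].
pieces[3] = 1
pieces[4] = 2
pieces[5] = 2
pieces[6] = 2

2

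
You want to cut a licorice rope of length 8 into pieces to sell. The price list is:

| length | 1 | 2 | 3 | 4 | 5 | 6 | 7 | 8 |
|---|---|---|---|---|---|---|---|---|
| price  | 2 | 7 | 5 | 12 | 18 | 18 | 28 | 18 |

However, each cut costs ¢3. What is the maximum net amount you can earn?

27

Let r[k] be the best obtainable value from length k. For each k, try every first piece i and keep the best of price[i] + r[k−i] minus the 3 cut fee when i<k.
r[1] = 2
r[2] = max(2+2-3, 7+0) = 7
r[3] = max(2+7-3, 7+2-3, 5+0) = 6
r[4] = max(2+6-3, 7+7-3, 5+2-3, 12+0) = 12
r[5] = max(2+12-3, 7+6-3, 5+7-3, 12+2-3, 18+0) = 18
r[6] = max(2+18-3, 7+12-3, 5+6-3, 12+7-3, 18+2-3, 18+0) = 18
r[7] = max(2+18-3, 7+18-3, 5+12-3, …, 18+2-3, 28+0) = 28
r[8] = max(2+28-3, 7+18-3, 5+18-3, …, 28+2-3, 18+0) = 27
One optimal plan: pieces 7 + 1 (1 cut) → ¢30 − ¢3 = ¢27.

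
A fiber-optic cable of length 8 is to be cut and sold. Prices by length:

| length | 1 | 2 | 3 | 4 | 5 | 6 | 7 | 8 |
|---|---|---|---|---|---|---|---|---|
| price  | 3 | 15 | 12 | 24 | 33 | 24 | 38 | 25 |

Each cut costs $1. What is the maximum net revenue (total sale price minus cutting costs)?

Consider every possible first cut. r[k] is the best of p[i]+r[k−i] over all sellable i≤k, charging 1 whenever i<k.
r[1] = 3
r[2] = 15
r[3] = 17  (first piece 1, then r[2]=15)
r[4] = 29  (first piece 2, then r[2]=15)
r[5] = 33
r[6] = 43  (first piece 2, then r[4]=29)
r[7] = 47  (first piece 2, then r[5]=33)
r[8] = 57  (first piece 2, then r[6]=43)
One optimal plan: pieces 2 + 2 + 2 + 2 (3 cuts) → $60 − $3 = $57.

57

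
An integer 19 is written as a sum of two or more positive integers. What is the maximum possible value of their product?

972

Fill g[k] for k=2..19: at each k try every first piece i and multiply by the better of (k−i) uncut or g[k−i].
Small cases: g[2]=1, g[3]=2, g[4]=4, g[5]=6, g[6]=9, g[7]=12, g[8]=18, g[9]=27, g[10]=36, g[11]=54, g[12]=81, g[13]=108, g[14]=162.
g[15] = 3×max(12,81) = 3×81 = 243
g[16] = 2×max(14,162) = 2×162 = 324
g[17] = 2×max(15,243) = 2×243 = 486
g[18] = 3×max(15,243) = 3×243 = 729
g[19] = 2×max(17,486) = 2×486 = 972
One optimal split: 3 + 3 + 3 + 3 + 3 + 2 + 2; product 3×3×3×3×3×2×2 = 972.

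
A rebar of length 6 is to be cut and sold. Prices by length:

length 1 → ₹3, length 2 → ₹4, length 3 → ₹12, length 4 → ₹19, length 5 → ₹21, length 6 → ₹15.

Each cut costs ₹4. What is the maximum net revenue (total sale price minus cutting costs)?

20

Build r[k] bottom-up: r[k] = max over allowed piece i of (p[i] + r[k−i]) − 4 per cut.
r[1] = 3
r[2] = max(3+3-4, 4+0) = 4
r[3] = max(3+4-4, 4+3-4, 12+0) = 12
r[4] = max(3+12-4, 4+4-4, 12+3-4, 19+0) = 19
r[5] = max(3+19-4, 4+12-4, 12+4-4, 19+3-4, 21+0) = 21
r[6] = max(3+21-4, 4+19-4, 12+12-4, 19+4-4, 21+3-4, 15+0) = 20
One optimal plan: pieces 5 + 1 (1 cut) → ₹24 − ₹4 = ₹20.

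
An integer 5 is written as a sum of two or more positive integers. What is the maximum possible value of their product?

6

Fill f[k] for k=2..5: at each k try every first piece i and multiply by the better of (k−i) uncut or f[k−i].
f[2] = 1*max(1,0) = 1*1 = 1
f[3] = max(1*2, 2*1) = 2
f[4] = max(1*3, 2*2, 3*1) = 4
f[5] = max(1*4, 2*3, 3*2, 4*1) = 6
One optimal split: 3 + 2; product 3*2 = 6.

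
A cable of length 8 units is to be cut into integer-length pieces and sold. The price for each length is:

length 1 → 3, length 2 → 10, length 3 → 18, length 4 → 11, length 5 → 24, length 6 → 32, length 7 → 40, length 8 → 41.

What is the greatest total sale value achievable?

46

Let v[k] be the best obtainable value from length k. For each k, try every first piece i and keep the best of price[i] + v[k−i].
v[1] = 3
v[2] = max(3+3, 10+0) = 10
v[3] = max(3+10, 10+3, 18+0) = 18
v[4] = max(3+18, 10+10, 18+3, 11+0) = 21
v[5] = max(3+21, 10+18, 18+10, 11+3, 24+0) = 28
v[6] = max(3+28, 10+21, 18+18, 11+10, 24+3, 32+0) = 36
v[7] = max(3+36, 10+28, 18+21, …, 32+3, 40+0) = 40
v[8] = max(3+40, 10+36, 18+28, …, 40+3, 41+0) = 46
One optimal cutting: 3 + 3 + 2 → 18 + 18 + 10 = 46.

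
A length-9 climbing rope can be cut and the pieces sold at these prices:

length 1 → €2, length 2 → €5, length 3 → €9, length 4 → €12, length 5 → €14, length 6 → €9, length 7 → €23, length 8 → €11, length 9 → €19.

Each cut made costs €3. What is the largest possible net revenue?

25

Let r[k] be the best obtainable value from length k. For each k, try every first piece i and keep the best of price[i] + r[k−i] minus the 3 cut fee when i<k.
r[1] = 2
r[2] = max(2+2-3, 5+0) = 5
r[3] = max(2+5-3, 5+2-3, 9+0) = 9
r[4] = max(2+9-3, 5+5-3, 9+2-3, 12+0) = 12
r[5] = max(2+12-3, 5+9-3, 9+5-3, 12+2-3, 14+0) = 14
r[6] = max(2+14-3, 5+12-3, 9+9-3, 12+5-3, 14+2-3, 9+0) = 15
r[7] = max(2+15-3, 5+14-3, 9+12-3, …, 9+2-3, 23+0) = 23
r[8] = max(2+23-3, 5+15-3, 9+14-3, …, 23+2-3, 11+0) = 22
r[9] = max(2+22-3, 5+23-3, 9+15-3, …, 11+2-3, 19+0) = 25
One optimal plan: pieces 7 + 2 (1 cut) → €28 − €3 = €25.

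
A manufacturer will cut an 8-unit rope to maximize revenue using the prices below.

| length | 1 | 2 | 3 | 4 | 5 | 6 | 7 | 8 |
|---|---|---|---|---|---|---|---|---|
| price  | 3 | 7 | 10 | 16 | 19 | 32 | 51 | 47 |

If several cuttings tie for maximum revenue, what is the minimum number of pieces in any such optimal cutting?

Consider every possible first cut. r[k] is the best of p[i]+r[k−i] over all sellable i≤k.
r[1] = 3
r[2] = max(3+3, 7+0) = 7
r[3] = max(3+7, 7+3, 10+0) = 10
r[4] = max(3+10, 7+7, 10+3, 16+0) = 16
r[5] = max(3+16, 7+10, 10+7, 16+3, 19+0) = 19
r[6] = max(3+19, 7+16, 10+10, 16+7, 19+3, 32+0) = 32
r[7] = max(3+32, 7+19, 10+16, …, 32+3, 51+0) = 51
r[8] = max(3+51, 7+32, 10+19, …, 51+3, 47+0) = 54
Maximum revenue is 54.
Now minimize piece count subject to staying optimal: for each k, pieces[k] = 1 + min over i with p[i]+r[k−i]=r[k] of pieces[k−i].
pieces[5] = 1
pieces[6] = 1
pieces[7] = 1
pieces[8] = 2

2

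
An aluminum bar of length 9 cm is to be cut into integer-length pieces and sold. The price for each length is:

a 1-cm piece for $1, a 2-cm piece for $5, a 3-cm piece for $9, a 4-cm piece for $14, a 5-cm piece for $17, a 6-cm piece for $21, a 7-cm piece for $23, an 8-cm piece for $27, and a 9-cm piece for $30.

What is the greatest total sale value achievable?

Build R[k] bottom-up: R[k] = max over allowed piece i of (p[i] + R[k−i]).
R[1] = 1
R[2] = max(1+1, 5+0) = 5
R[3] = max(1+5, 5+1, 9+0) = 9
R[4] = max(1+9, 5+5, 9+1, 14+0) = 14
R[5] = max(1+14, 5+9, 9+5, 14+1, 17+0) = 17
R[6] = max(1+17, 5+14, 9+9, 14+5, 17+1, 21+0) = 21
R[7] = max(1+21, 5+17, 9+14, …, 21+1, 23+0) = 23
R[8] = max(1+23, 5+21, 9+17, …, 23+1, 27+0) = 28
R[9] = max(1+28, 5+23, 9+21, …, 27+1, 30+0) = 31
One optimal cutting: 5 + 4 → $17 + $14 = $31.

31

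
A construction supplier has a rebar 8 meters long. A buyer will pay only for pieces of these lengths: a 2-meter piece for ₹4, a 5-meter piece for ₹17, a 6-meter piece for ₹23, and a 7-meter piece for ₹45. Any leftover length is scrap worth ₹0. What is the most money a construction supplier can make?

Build f[k] bottom-up: f[k] = max over allowed piece i of (p[i] + f[k−i]).
f[1] = 0
f[2] = 4
f[3] = 4
f[4] = 8  (first piece 2, then f[2]=4)
f[5] = 17
f[6] = 23
f[7] = 45
f[8] = 45
One optimal cutting: pieces 7 with 1 meter of scrap → ₹45.

45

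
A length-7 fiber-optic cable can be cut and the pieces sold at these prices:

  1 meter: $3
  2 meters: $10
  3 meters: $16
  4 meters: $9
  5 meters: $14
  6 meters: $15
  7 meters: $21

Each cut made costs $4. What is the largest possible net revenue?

Build net[k] bottom-up: net[k] = max over allowed piece i of (p[i] + net[k−i]) − 4 per cut.
net[1] = 3
net[2] = max(3+3-4, 10+0) = 10
net[3] = max(3+10-4, 10+3-4, 16+0) = 16
net[4] = max(3+16-4, 10+10-4, 16+3-4, 9+0) = 16
net[5] = max(3+16-4, 10+16-4, 16+10-4, 9+3-4, 14+0) = 22
net[6] = max(3+22-4, 10+16-4, 16+16-4, 9+10-4, 14+3-4, 15+0) = 28
net[7] = max(3+28-4, 10+22-4, 16+16-4, …, 15+3-4, 21+0) = 28
One optimal plan: pieces 3 + 2 + 2 (2 cuts) → $36 − $8 = $28.

28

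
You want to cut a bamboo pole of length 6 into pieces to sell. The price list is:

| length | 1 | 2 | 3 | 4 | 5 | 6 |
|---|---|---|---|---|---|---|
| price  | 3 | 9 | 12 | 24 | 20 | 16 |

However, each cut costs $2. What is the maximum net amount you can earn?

Build v[k] bottom-up: v[k] = max over allowed piece i of (p[i] + v[k−i]) − 2 per cut.
v[1] = 3
v[2] = max(3+3-2, 9+0) = 9
v[3] = max(3+9-2, 9+3-2, 12+0) = 12
v[4] = max(3+12-2, 9+9-2, 12+3-2, 24+0) = 24
v[5] = max(3+24-2, 9+12-2, 12+9-2, 24+3-2, 20+0) = 25
v[6] = max(3+25-2, 9+24-2, 12+12-2, 24+9-2, 20+3-2, 16+0) = 31
One optimal plan: pieces 4 + 2 (1 cut) → $33 − $2 = $31.

31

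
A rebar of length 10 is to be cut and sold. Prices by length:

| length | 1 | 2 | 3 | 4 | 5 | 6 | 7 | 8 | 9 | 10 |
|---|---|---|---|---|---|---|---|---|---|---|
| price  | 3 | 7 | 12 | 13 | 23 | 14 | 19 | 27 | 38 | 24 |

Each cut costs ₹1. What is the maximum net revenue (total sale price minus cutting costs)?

45

Consider every possible first cut. v[k] is the best of p[i]+v[k−i] over all sellable i≤k, charging 1 whenever i<k.
v[1] = 3
v[2] = max(3+3-1, 7+0) = 7
v[3] = max(3+7-1, 7+3-1, 12+0) = 12
v[4] = max(3+12-1, 7+7-1, 12+3-1, 13+0) = 14
v[5] = max(3+14-1, 7+12-1, 12+7-1, 13+3-1, 23+0) = 23
v[6] = max(3+23-1, 7+14-1, 12+12-1, 13+7-1, 23+3-1, 14+0) = 25
v[7] = max(3+25-1, 7+23-1, 12+14-1, …, 14+3-1, 19+0) = 29
v[8] = max(3+29-1, 7+25-1, 12+23-1, …, 19+3-1, 27+0) = 34
v[9] = max(3+34-1, 7+29-1, 12+25-1, …, 27+3-1, 38+0) = 38
v[10] = max(3+38-1, 7+34-1, 12+29-1, …, 38+3-1, 24+0) = 45
One optimal plan: pieces 5 + 5 (1 cut) → ₹46 − ₹1 = ₹45.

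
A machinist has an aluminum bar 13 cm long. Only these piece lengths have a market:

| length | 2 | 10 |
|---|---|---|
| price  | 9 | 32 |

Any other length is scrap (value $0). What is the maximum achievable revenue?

54

Build r[k] bottom-up: r[k] = max over allowed piece i of (p[i] + r[k−i]).
r[1] = 0
r[2] = 9
r[3] = 9
r[4] = 18  (first piece 2, then r[2]=9)
r[5] = 18
r[6] = 27  (first piece 2, then r[4]=18)
r[7] = 27
r[8] = 36  (first piece 2, then r[6]=27)
r[9] = 36
r[10] = max(9+36, 32+0) = 45
r[11] = max(9+36, 32+0) = 45
r[12] = max(9+45, 32+9) = 54
r[13] = max(9+45, 32+9) = 54
One optimal cutting: pieces 2 + 2 + 2 + 2 + 2 + 2 with 1 cm of scrap → $54.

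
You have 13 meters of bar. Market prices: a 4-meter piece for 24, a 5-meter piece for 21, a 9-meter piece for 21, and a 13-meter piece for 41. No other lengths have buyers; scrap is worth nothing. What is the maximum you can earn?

72

Let f[k] be the best obtainable value from length k. For each k, try every first piece i and keep the best of price[i] + f[k−i].
f[1] = 0
f[2] = 0
f[3] = 0
f[4] = 24
f[5] = 24
f[6] = 24
f[7] = 24
f[8] = 48  (first piece 4, then f[4]=24)
f[9] = 48
f[10] = 48
f[11] = 48
f[12] = 72  (first piece 4, then f[8]=48)
f[13] = 72
One optimal cutting: pieces 4 + 4 + 4 with 1 meter of scrap → 72.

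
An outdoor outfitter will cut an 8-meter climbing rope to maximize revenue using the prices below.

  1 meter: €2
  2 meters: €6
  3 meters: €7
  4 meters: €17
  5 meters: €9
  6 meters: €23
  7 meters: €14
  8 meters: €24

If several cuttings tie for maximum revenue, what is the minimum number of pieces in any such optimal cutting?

2

Let r[k] be the best obtainable value from length k. For each k, try every first piece i and keep the best of price[i] + r[k−i].
r[1] = 2
r[2] = max(2+2, 6+0) = 6
r[3] = max(2+6, 6+2, 7+0) = 8
r[4] = max(2+8, 6+6, 7+2, 17+0) = 17
r[5] = max(2+17, 6+8, 7+6, 17+2, 9+0) = 19
r[6] = max(2+19, 6+17, 7+8, 17+6, 9+2, 23+0) = 23
r[7] = max(2+23, 6+19, 7+17, …, 23+2, 14+0) = 25
r[8] = max(2+25, 6+23, 7+19, …, 14+2, 24+0) = 34
Maximum revenue is €34.
Now minimize piece count subject to staying optimal: for each k, pieces[k] = 1 + min over i with p[i]+r[k−i]=r[k] of pieces[k−i].
pieces[5] = 2
pieces[6] = 1
pieces[7] = 2
pieces[8] = 2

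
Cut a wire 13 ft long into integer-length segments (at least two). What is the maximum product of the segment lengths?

108

Let f[k] be the best product for length k (with at least one cut). For each first piece i, the rest contributes max(k−i, f[k−i]).
Small cases: f[2]=1, f[3]=2, f[4]=4, f[5]=6, f[6]=9, f[7]=12.
f[8] = 2×max(6,9) = 2×9 = 18
f[9] = 3×max(6,9) = 3×9 = 27
f[10] = 2×max(8,18) = 2×18 = 36
f[11] = 2×max(9,27) = 2×27 = 54
f[12] = 3×max(9,27) = 3×27 = 81
f[13] = 2×max(11,54) = 2×54 = 108
One optimal split: 3 + 3 + 3 + 2 + 2; product 3×3×3×2×2 = 108.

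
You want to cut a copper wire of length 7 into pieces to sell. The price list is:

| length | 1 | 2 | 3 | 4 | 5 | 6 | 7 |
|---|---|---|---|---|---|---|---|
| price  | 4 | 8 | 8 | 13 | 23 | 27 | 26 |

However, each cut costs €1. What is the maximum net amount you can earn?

30

Build net[k] bottom-up: net[k] = max over allowed piece i of (p[i] + net[k−i]) − 1 per cut.
net[1] = 4
net[2] = max(4+4-1, 8+0) = 8
net[3] = max(4+8-1, 8+4-1, 8+0) = 11
net[4] = max(4+11-1, 8+8-1, 8+4-1, 13+0) = 15
net[5] = max(4+15-1, 8+11-1, 8+8-1, 13+4-1, 23+0) = 23
net[6] = max(4+23-1, 8+15-1, 8+11-1, 13+8-1, 23+4-1, 27+0) = 27
net[7] = max(4+27-1, 8+23-1, 8+15-1, …, 27+4-1, 26+0) = 30
One optimal plan: pieces 6 + 1 (1 cut) → €31 − €1 = €30.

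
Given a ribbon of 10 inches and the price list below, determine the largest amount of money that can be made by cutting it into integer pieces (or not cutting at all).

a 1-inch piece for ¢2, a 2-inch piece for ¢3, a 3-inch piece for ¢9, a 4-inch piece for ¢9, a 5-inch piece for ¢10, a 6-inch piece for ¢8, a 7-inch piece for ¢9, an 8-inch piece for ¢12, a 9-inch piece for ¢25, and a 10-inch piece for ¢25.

Consider every possible first cut. v[k] is the best of p[i]+v[k−i] over all sellable i≤k.
v[1] = 2
v[2] = max(2+2, 3+0) = 4
v[3] = max(2+4, 3+2, 9+0) = 9
v[4] = max(2+9, 3+4, 9+2, 9+0) = 11
v[5] = max(2+11, 3+9, 9+4, 9+2, 10+0) = 13
v[6] = max(2+13, 3+11, 9+9, 9+4, 10+2, 8+0) = 18
v[7] = max(2+18, 3+13, 9+11, …, 8+2, 9+0) = 20
v[8] = max(2+20, 3+18, 9+13, …, 9+2, 12+0) = 22
v[9] = max(2+22, 3+20, 9+18, …, 12+2, 25+0) = 27
v[10] = max(2+27, 3+22, 9+20, …, 25+2, 25+0) = 29
One optimal cutting: 3 + 3 + 3 + 1 → ¢9 + ¢9 + ¢9 + ¢2 = ¢29.

29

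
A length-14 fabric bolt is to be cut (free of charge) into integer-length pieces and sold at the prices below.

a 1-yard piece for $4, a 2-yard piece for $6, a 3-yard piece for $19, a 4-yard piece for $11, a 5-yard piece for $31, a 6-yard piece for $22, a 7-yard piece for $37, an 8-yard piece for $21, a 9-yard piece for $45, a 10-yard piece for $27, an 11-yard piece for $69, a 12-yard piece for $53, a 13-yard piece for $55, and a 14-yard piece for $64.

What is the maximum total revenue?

88

Build v[k] bottom-up: v[k] = max over allowed piece i of (p[i] + v[k−i]).
v[1] = 4
v[2] = max(4+4, 6+0) = 8
v[3] = max(4+8, 6+4, 19+0) = 19
v[4] = max(4+19, 6+8, 19+4, 11+0) = 23
v[5] = max(4+23, 6+19, 19+8, 11+4, 31+0) = 31
v[6] = max(4+31, 6+23, 19+19, 11+8, 31+4, 22+0) = 38
v[7] = max(4+38, 6+31, 19+23, …, 22+4, 37+0) = 42
v[8] = max(4+42, 6+38, 19+31, …, 37+4, 21+0) = 50
v[9] = max(4+50, 6+42, 19+38, …, 21+4, 45+0) = 57
v[10] = max(4+57, 6+50, 19+42, …, 45+4, 27+0) = 62
v[11] = max(4+62, 6+57, 19+50, …, 27+4, 69+0) = 69
v[12] = max(4+69, 6+62, 19+57, …, 69+4, 53+0) = 76
v[13] = max(4+76, 6+69, 19+62, …, 53+4, 55+0) = 81
v[14] = max(4+81, 6+76, 19+69, …, 55+4, 64+0) = 88
One optimal cutting: 5 + 3 + 3 + 3 → $31 + $19 + $19 + $19 = $88.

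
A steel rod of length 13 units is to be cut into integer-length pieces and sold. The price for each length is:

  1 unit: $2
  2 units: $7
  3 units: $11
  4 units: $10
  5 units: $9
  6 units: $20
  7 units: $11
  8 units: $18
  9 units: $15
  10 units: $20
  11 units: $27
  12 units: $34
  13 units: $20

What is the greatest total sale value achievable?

47

Build R[k] bottom-up: R[k] = max over allowed piece i of (p[i] + R[k−i]).
R[1] = 2
R[2] = max(2+2, 7+0) = 7
R[3] = max(2+7, 7+2, 11+0) = 11
R[4] = max(2+11, 7+7, 11+2, 10+0) = 14
R[5] = max(2+14, 7+11, 11+7, 10+2, 9+0) = 18
R[6] = max(2+18, 7+14, 11+11, 10+7, 9+2, 20+0) = 22
R[7] = max(2+22, 7+18, 11+14, …, 20+2, 11+0) = 25
R[8] = max(2+25, 7+22, 11+18, …, 11+2, 18+0) = 29
R[9] = max(2+29, 7+25, 11+22, …, 18+2, 15+0) = 33
R[10] = max(2+33, 7+29, 11+25, …, 15+2, 20+0) = 36
R[11] = max(2+36, 7+33, 11+29, …, 20+2, 27+0) = 40
R[12] = max(2+40, 7+36, 11+33, …, 27+2, 34+0) = 44
R[13] = max(2+44, 7+40, 11+36, …, 34+2, 20+0) = 47
One optimal cutting: 3 + 3 + 3 + 2 + 2 → $11 + $11 + $11 + $7 + $7 = $47.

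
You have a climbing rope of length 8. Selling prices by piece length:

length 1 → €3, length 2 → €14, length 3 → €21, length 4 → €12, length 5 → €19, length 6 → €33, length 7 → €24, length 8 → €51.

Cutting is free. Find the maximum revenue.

56

Let v[k] be the best obtainable value from length k. For each k, try every first piece i and keep the best of price[i] + v[k−i].
v[1] = 3
v[2] = max(3+3, 14+0) = 14
v[3] = max(3+14, 14+3, 21+0) = 21
v[4] = max(3+21, 14+14, 21+3, 12+0) = 28
v[5] = max(3+28, 14+21, 21+14, 12+3, 19+0) = 35
v[6] = max(3+35, 14+28, 21+21, 12+14, 19+3, 33+0) = 42
v[7] = max(3+42, 14+35, 21+28, …, 33+3, 24+0) = 49
v[8] = max(3+49, 14+42, 21+35, …, 24+3, 51+0) = 56
One optimal cutting: 2 + 2 + 2 + 2 → €14 + €14 + €14 + €14 = €56.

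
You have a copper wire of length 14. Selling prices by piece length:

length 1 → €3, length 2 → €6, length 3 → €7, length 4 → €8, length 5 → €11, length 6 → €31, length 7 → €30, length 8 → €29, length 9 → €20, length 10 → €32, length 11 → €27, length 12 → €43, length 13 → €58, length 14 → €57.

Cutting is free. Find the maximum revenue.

68

Consider every possible first cut. v[k] is the best of p[i]+v[k−i] over all sellable i≤k.
v[1] = 3
v[2] = max(3+3, 6+0) = 6
v[3] = max(3+6, 6+3, 7+0) = 9
v[4] = max(3+9, 6+6, 7+3, 8+0) = 12
v[5] = max(3+12, 6+9, 7+6, 8+3, 11+0) = 15
v[6] = max(3+15, 6+12, 7+9, 8+6, 11+3, 31+0) = 31
v[7] = max(3+31, 6+15, 7+12, …, 31+3, 30+0) = 34
v[8] = max(3+34, 6+31, 7+15, …, 30+3, 29+0) = 37
v[9] = max(3+37, 6+34, 7+31, …, 29+3, 20+0) = 40
v[10] = max(3+40, 6+37, 7+34, …, 20+3, 32+0) = 43
v[11] = max(3+43, 6+40, 7+37, …, 32+3, 27+0) = 46
v[12] = max(3+46, 6+43, 7+40, …, 27+3, 43+0) = 62
v[13] = max(3+62, 6+46, 7+43, …, 43+3, 58+0) = 65
v[14] = max(3+65, 6+62, 7+46, …, 58+3, 57+0) = 68
One optimal cutting: 6 + 6 + 1 + 1 → €31 + €31 + €3 + €3 = €68.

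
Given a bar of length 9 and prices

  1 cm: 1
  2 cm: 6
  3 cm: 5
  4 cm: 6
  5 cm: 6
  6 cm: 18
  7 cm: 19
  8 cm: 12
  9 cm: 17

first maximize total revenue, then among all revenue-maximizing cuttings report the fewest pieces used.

Consider every possible first cut. r[k] is the best of p[i]+r[k−i] over all sellable i≤k.
r[1] = 1
r[2] = max(1+1, 6+0) = 6
r[3] = max(1+6, 6+1, 5+0) = 7
r[4] = max(1+7, 6+6, 5+1, 6+0) = 12
r[5] = max(1+12, 6+7, 5+6, 6+1, 6+0) = 13
r[6] = max(1+13, 6+12, 5+7, 6+6, 6+1, 18+0) = 18
r[7] = max(1+18, 6+13, 5+12, …, 18+1, 19+0) = 19
r[8] = max(1+19, 6+18, 5+13, …, 19+1, 12+0) = 24
r[9] = max(1+24, 6+19, 5+18, …, 12+1, 17+0) = 25
Maximum revenue is 25.
Now minimize piece count subject to staying optimal: for each k, pieces[k] = 1 + min over i with p[i]+r[k−i]=r[k] of pieces[k−i].
pieces[6] = 1
pieces[7] = 1
pieces[8] = 2
pieces[9] = 2

2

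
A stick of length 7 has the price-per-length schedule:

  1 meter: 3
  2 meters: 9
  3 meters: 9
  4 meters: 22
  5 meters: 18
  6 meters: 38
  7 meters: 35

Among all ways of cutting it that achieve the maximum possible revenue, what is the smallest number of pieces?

2

Let r[k] be the best obtainable value from length k. For each k, try every first piece i and keep the best of price[i] + r[k−i].
r[1] = 3
r[2] = max(3+3, 9+0) = 9
r[3] = max(3+9, 9+3, 9+0) = 12
r[4] = max(3+12, 9+9, 9+3, 22+0) = 22
r[5] = max(3+22, 9+12, 9+9, 22+3, 18+0) = 25
r[6] = max(3+25, 9+22, 9+12, 22+9, 18+3, 38+0) = 38
r[7] = max(3+38, 9+25, 9+22, …, 38+3, 35+0) = 41
Maximum revenue is 41.
Now minimize piece count subject to staying optimal: for each k, pieces[k] = 1 + min over i with p[i]+r[k−i]=r[k] of pieces[k−i].
pieces[4] = 1
pieces[5] = 2
pieces[6] = 1
pieces[7] = 2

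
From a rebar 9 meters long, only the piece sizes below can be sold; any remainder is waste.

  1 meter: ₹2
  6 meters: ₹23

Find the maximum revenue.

Consider every possible first cut. f[k] is the best of p[i]+f[k−i] over all sellable i≤k.
f[1] = 2
f[2] = 4  (first piece 1, then f[1]=2)
f[3] = 6  (first piece 1, then f[2]=4)
f[4] = 8  (first piece 1, then f[3]=6)
f[5] = 10  (first piece 1, then f[4]=8)
f[6] = 23
f[7] = 25  (first piece 1, then f[6]=23)
f[8] = 27  (first piece 1, then f[7]=25)
f[9] = 29  (first piece 1, then f[8]=27)
One optimal cutting: 6 + 1 + 1 + 1 → ₹29.

29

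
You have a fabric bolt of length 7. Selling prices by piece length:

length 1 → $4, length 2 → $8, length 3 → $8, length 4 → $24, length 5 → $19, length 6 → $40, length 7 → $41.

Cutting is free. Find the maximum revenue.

Let best[k] be the best obtainable value from length k. For each k, try every first piece i and keep the best of price[i] + best[k−i].
best[1] = 4
best[2] = max(4+4, 8+0) = 8
best[3] = max(4+8, 8+4, 8+0) = 12
best[4] = max(4+12, 8+8, 8+4, 24+0) = 24
best[5] = max(4+24, 8+12, 8+8, 24+4, 19+0) = 28
best[6] = max(4+28, 8+24, 8+12, 24+8, 19+4, 40+0) = 40
best[7] = max(4+40, 8+28, 8+24, …, 40+4, 41+0) = 44
One optimal cutting: 6 + 1 → $40 + $4 = $44.

44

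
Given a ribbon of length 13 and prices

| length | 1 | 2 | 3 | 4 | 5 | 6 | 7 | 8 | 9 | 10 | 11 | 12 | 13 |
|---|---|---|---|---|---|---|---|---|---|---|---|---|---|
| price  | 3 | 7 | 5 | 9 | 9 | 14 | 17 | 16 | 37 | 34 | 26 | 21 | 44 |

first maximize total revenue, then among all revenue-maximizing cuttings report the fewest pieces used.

3

Let r[k] be the best obtainable value from length k. For each k, try every first piece i and keep the best of price[i] + r[k−i].
r[1] = 3
r[2] = max(3+3, 7+0) = 7
r[3] = max(3+7, 7+3, 5+0) = 10
r[4] = max(3+10, 7+7, 5+3, 9+0) = 14
r[5] = max(3+14, 7+10, 5+7, 9+3, 9+0) = 17
r[6] = max(3+17, 7+14, 5+10, 9+7, 9+3, 14+0) = 21
r[7] = max(3+21, 7+17, 5+14, …, 14+3, 17+0) = 24
r[8] = max(3+24, 7+21, 5+17, …, 17+3, 16+0) = 28
r[9] = max(3+28, 7+24, 5+21, …, 16+3, 37+0) = 37
r[10] = max(3+37, 7+28, 5+24, …, 37+3, 34+0) = 40
r[11] = max(3+40, 7+37, 5+28, …, 34+3, 26+0) = 44
r[12] = max(3+44, 7+40, 5+37, …, 26+3, 21+0) = 47
r[13] = max(3+47, 7+44, 5+40, …, 21+3, 44+0) = 51
Maximum revenue is ¢51.
Now minimize piece count subject to staying optimal: for each k, pieces[k] = 1 + min over i with p[i]+r[k−i]=r[k] of pieces[k−i].
pieces[10] = 2
pieces[11] = 2
pieces[12] = 3
pieces[13] = 3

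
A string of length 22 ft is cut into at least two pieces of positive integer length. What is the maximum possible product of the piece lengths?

2916

Let f[k] be the best product for length k (with at least one cut). For each first piece i, the rest contributes max(k−i, f[k−i]).
f[2] = 1*max(1,0) = 1*1 = 1
f[3] = max(1*2, 2*1) = 2
f[4] = max(1*3, 2*2, 3*1) = 4
f[5] = max(1*4, 2*3, 3*2, 4*1) = 6
f[6] = max(1*6, 2*4, 3*3, 4*2, 5*1) = 9
f[7] = max(1*9, 2*6, 3*4, 4*3, 5*2, 6*1) = 12
f[8] = max(1*12, 2*9, 3*6, …, 6*2, 7*1) = 18
f[9] = max(1*18, 2*12, 3*9, …, 7*2, 8*1) = 27
f[10] = max(1*27, 2*18, 3*12, …, 8*2, 9*1) = 36
f[11] = max(1*36, 2*27, 3*18, …, 9*2, 10*1) = 54
f[12] = max(1*54, 2*36, 3*27, …, 10*2, 11*1) = 81
f[13] = max(1*81, 2*54, 3*36, …, 11*2, 12*1) = 108
f[14] = max(1*108, 2*81, 3*54, …, 12*2, 13*1) = 162
f[15] = max(1*162, 2*108, 3*81, …, 13*2, 14*1) = 243
f[16] = max(1*243, 2*162, 3*108, …, 14*2, 15*1) = 324
f[17] = max(1*324, 2*243, 3*162, …, 15*2, 16*1) = 486
f[18] = max(1*486, 2*324, 3*243, …, 16*2, 17*1) = 729
f[19] = max(1*729, 2*486, 3*324, …, 17*2, 18*1) = 972
f[20] = max(1*972, 2*729, 3*486, …, 18*2, 19*1) = 1458
f[21] = max(1*1458, 2*972, 3*729, …, 19*2, 20*1) = 2187
f[22] = max(1*2187, 2*1458, 3*972, …, 20*2, 21*1) = 2916
One optimal split: 3 + 3 + 3 + 3 + 3 + 3 + 2 + 2; product 3*3*3*3*3*3*2*2 = 2916.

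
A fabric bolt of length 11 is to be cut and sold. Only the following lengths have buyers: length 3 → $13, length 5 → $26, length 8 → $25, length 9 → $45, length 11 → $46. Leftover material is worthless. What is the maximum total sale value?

52

Build f[k] bottom-up: f[k] = max over allowed piece i of (p[i] + f[k−i]).
f[1] = 0
f[2] = 0
f[3] = 13
f[4] = 13
f[5] = 26
f[6] = 26
f[7] = 26
f[8] = 39  (first piece 3, then f[5]=26)
f[9] = 45
f[10] = 52  (first piece 5, then f[5]=26)
f[11] = 52
One optimal cutting: pieces 5 + 5 with 1 yard of scrap → $52.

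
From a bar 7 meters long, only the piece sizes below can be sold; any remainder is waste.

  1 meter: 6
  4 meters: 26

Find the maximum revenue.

44

Let best[k] be the best obtainable value from length k. For each k, try every first piece i and keep the best of price[i] + best[k−i].
best[1] = 6
best[2] = 12  (first piece 1, then best[1]=6)
best[3] = 18  (first piece 1, then best[2]=12)
best[4] = 26
best[5] = 32  (first piece 1, then best[4]=26)
best[6] = 38  (first piece 1, then best[5]=32)
best[7] = 44  (first piece 1, then best[6]=38)
One optimal cutting: 4 + 1 + 1 + 1 → 44.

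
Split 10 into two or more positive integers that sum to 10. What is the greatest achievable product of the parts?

36

Fill g[k] for k=2..10: at each k try every first piece i and multiply by the better of (k−i) uncut or g[k−i].
g[2] = 1·max(1,0) = 1·1 = 1
g[3] = max(1·2, 2·1) = 2
g[4] = max(1·3, 2·2, 3·1) = 4
g[5] = max(1·4, 2·3, 3·2, 4·1) = 6
g[6] = max(1·6, 2·4, 3·3, 4·2, 5·1) = 9
g[7] = max(1·9, 2·6, 3·4, 4·3, 5·2, 6·1) = 12
g[8] = max(1·12, 2·9, 3·6, …, 6·2, 7·1) = 18
g[9] = max(1·18, 2·12, 3·9, …, 7·2, 8·1) = 27
g[10] = max(1·27, 2·18, 3·12, …, 8·2, 9·1) = 36
One optimal split: 3 + 3 + 2 + 2; product 3·3·2·2 = 36.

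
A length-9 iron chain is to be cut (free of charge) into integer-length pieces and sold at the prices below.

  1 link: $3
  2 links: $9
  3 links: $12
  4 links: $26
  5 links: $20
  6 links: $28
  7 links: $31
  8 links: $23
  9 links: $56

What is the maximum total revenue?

56

Consider every possible first cut. best[k] is the best of p[i]+best[k−i] over all sellable i≤k.
best[1] = 3
best[2] = max(3+3, 9+0) = 9
best[3] = max(3+9, 9+3, 12+0) = 12
best[4] = max(3+12, 9+9, 12+3, 26+0) = 26
best[5] = max(3+26, 9+12, 12+9, 26+3, 20+0) = 29
best[6] = max(3+29, 9+26, 12+12, 26+9, 20+3, 28+0) = 35
best[7] = max(3+35, 9+29, 12+26, …, 28+3, 31+0) = 38
best[8] = max(3+38, 9+35, 12+29, …, 31+3, 23+0) = 52
best[9] = max(3+52, 9+38, 12+35, …, 23+3, 56+0) = 56
Best is to sell the whole 9-link piece uncut for $56.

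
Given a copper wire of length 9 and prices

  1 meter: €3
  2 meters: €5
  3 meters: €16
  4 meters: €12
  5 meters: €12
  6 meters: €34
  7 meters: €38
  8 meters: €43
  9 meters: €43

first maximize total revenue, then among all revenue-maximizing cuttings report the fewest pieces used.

Let r[k] be the best obtainable value from length k. For each k, try every first piece i and keep the best of price[i] + r[k−i].
r[1] = 3
r[2] = max(3+3, 5+0) = 6
r[3] = max(3+6, 5+3, 16+0) = 16
r[4] = max(3+16, 5+6, 16+3, 12+0) = 19
r[5] = max(3+19, 5+16, 16+6, 12+3, 12+0) = 22
r[6] = max(3+22, 5+19, 16+16, 12+6, 12+3, 34+0) = 34
r[7] = max(3+34, 5+22, 16+19, …, 34+3, 38+0) = 38
r[8] = max(3+38, 5+34, 16+22, …, 38+3, 43+0) = 43
r[9] = max(3+43, 5+38, 16+34, …, 43+3, 43+0) = 50
Maximum revenue is €50.
Now minimize piece count subject to staying optimal: for each k, pieces[k] = 1 + min over i with p[i]+r[k−i]=r[k] of pieces[k−i].
pieces[6] = 1
pieces[7] = 1
pieces[8] = 1
pieces[9] = 2

2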